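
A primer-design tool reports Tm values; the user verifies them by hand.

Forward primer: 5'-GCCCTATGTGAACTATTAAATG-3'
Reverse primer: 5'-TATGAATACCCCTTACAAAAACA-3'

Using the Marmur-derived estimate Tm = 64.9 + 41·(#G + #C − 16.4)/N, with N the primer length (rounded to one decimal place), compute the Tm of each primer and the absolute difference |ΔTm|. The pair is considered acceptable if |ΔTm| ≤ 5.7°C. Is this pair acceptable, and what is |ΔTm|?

Forward: G+C = 8, N = 22 → Tm = 64.9 + 41·(8 − 16.4)/22 = 49.2°C.
Reverse: G+C = 7, N = 23 → Tm = 64.9 + 41·(7 − 16.4)/23 = 48.1°C.
|ΔTm| = |49.2 − 48.1| = 1.1°C, ≤ 5.7°C.

|ΔTm| = 1.1°C; the pair is acceptable.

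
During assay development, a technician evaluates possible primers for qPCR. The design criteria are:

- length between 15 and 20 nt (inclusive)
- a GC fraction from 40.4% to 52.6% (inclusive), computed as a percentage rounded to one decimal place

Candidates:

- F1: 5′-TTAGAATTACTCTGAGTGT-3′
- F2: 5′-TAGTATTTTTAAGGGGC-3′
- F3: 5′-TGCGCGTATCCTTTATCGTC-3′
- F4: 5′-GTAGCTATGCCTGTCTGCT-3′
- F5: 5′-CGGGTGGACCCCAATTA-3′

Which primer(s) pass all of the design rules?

F1 (19 nt, A=5 T=8 G=4 C=2): length 19 ✓; GC 6/19 = 31.6%, outside 40.4–52.6% ✗ — fails.
F2 (17 nt, A=4 T=7 G=5 C=1): length 17 ✓; GC 6/17 = 35.3%, outside 40.4–52.6% ✗ — fails.
F3 (20 nt, A=2 T=8 G=4 C=6): length 20 ✓; GC 10/20 = 50.0% ✓ — passes.
F4 (19 nt, A=2 T=7 G=5 C=5): length 19 ✓; GC 10/19 = 52.6% ✓ — passes.
F5 (17 nt, A=4 T=3 G=5 C=5): length 17 ✓; GC 10/17 = 58.8%, outside 40.4–52.6% ✗ — fails.

F3 and F4.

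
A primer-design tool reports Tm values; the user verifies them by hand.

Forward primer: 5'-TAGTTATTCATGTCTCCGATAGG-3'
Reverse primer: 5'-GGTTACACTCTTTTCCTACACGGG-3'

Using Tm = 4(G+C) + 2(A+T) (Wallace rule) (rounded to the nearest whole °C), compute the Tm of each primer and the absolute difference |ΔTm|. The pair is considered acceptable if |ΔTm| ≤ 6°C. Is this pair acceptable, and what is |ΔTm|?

Forward: A=5 T=9 G=5 C=4 → Tm = 2·14 + 4·9 = 64°C.
Reverse: A=4 T=8 G=5 C=7 → Tm = 2·12 + 4·12 = 72°C.
|ΔTm| = |64 − 72| = 8°C, > 6°C.

|ΔTm| = 8°C; the pair is not acceptable.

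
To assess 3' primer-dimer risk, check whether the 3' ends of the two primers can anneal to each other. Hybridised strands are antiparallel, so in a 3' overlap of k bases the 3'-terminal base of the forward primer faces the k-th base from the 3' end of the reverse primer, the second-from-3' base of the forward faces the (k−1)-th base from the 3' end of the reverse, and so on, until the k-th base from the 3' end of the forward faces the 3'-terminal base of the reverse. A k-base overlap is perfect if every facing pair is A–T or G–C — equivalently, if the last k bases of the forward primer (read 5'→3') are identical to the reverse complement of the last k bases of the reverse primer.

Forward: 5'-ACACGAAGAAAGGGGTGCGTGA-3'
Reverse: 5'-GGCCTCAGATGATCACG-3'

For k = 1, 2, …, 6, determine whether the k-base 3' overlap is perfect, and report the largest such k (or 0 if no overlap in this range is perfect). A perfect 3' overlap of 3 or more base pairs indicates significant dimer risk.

Last 6 bases (5'→3') — forward …GCGTGA, reverse …ATCACG.
Reverse complement of the reverse primer's last 6 bases: CGTGAT; its first k bases are the reverse complement of the reverse primer's last k bases, so a perfect k-base overlap needs the forward primer's last k bases to equal them.
Comparing (forward last k vs required): k=1: A vs C ✗; k=2: GA vs CG ✗; k=3: TGA vs CGT ✗; k=4: GTGA vs CGTG ✗; k=5: CGTGA vs CGTGA ✓; k=6: GCGTGA vs CGTGAT ✗.
Only k = 5 is perfect, so the longest perfect 3' overlap is 5.

Longest perfect overlap: 5 complementary base pairs; significant dimer risk (threshold 3).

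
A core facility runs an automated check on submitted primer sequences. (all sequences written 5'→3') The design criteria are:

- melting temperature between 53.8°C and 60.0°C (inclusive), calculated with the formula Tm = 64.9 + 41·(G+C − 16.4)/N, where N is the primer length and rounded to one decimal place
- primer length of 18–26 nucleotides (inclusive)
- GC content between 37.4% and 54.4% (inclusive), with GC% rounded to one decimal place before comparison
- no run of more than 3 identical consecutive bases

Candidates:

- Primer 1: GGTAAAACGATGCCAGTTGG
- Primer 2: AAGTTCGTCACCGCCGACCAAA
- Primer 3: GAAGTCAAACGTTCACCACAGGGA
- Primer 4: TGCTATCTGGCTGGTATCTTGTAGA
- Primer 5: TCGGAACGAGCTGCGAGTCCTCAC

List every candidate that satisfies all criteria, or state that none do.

Primer 1 (20 nt, A=6 T=4 G=7 C=3): Tm = 64.9 + 41·(10 − 16.4)/20 = 51.8°C, outside 53.8–60.0°C ✗; length 20 ✓; GC 10/20 = 50.0% ✓; longest run = 4, exceeds 3 ✗ — fails.
Primer 2 (22 nt, A=7 T=3 G=4 C=8): Tm = 64.9 + 41·(12 − 16.4)/22 = 56.7°C ✓; length 22 ✓; GC 12/22 = 54.5%, outside 37.4–54.4% ✗; longest run = 3 ✓ — fails.
Primer 3 (24 nt, A=9 T=3 G=6 C=6): Tm = 64.9 + 41·(12 − 16.4)/24 = 57.4°C ✓; length 24 ✓; GC 12/24 = 50.0% ✓; longest run = 3 ✓ — passes.
Primer 4 (25 nt, A=4 T=10 G=7 C=4): Tm = 64.9 + 41·(11 − 16.4)/25 = 56.0°C ✓; length 25 ✓; GC 11/25 = 44.0% ✓; longest run = 2 ✓ — passes.
Primer 5 (24 nt, A=5 T=4 G=7 C=8): Tm = 64.9 + 41·(15 − 16.4)/24 = 62.5°C, outside 53.8–60.0°C ✗; length 24 ✓; GC 15/24 = 62.5%, outside 37.4–54.4% ✗; longest run = 2 ✓ — fails.

Primer 3 and Primer 4.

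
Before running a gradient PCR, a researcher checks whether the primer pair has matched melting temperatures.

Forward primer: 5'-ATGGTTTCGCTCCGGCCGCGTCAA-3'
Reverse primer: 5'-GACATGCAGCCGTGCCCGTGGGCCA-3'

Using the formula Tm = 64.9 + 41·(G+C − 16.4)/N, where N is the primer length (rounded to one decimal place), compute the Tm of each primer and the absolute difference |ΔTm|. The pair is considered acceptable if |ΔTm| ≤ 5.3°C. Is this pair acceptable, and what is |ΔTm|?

Forward: G+C = 15, N = 24 → Tm = 64.9 + 41·(15 − 16.4)/24 = 62.5°C.
Reverse: G+C = 18, N = 25 → Tm = 64.9 + 41·(18 − 16.4)/25 = 67.5°C.
|ΔTm| = |62.5 − 67.5| = 5.0°C, ≤ 5.3°C.

|ΔTm| = 5.0°C; the pair is acceptable.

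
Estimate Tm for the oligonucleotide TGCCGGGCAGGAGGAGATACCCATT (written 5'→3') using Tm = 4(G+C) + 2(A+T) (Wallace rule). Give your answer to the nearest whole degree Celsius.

Base counts: A=6, T=4, G=9, C=6 (length 25).
Tm = 2·(6+4) + 4·(9+6) = 2·10 + 4·15 = 20 + 60 = 80°C.

80°C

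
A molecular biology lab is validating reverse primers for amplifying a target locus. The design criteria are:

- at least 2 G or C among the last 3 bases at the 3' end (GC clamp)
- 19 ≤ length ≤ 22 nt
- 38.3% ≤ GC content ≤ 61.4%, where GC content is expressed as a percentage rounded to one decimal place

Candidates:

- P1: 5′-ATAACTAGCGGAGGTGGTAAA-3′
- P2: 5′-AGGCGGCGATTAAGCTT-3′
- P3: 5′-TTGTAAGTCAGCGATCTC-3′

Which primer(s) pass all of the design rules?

P1 (21 nt, A=8 T=4 G=7 C=2): 3' end AAA has 0 G/C, need ≥2 ✗; length 21 ✓; GC 9/21 = 42.9% ✓ — fails.
P2 (17 nt, A=4 T=4 G=6 C=3): 3' end CTT has 1 G/C, need ≥2 ✗; length 17, outside 19–22 ✗; GC 9/17 = 52.9% ✓ — fails.
P3 (18 nt, A=4 T=6 G=4 C=4): 3' end CTC has 2 G/C ✓; length 18, outside 19–22 ✗; GC 8/18 = 44.4% ✓ — fails.

None of the candidates satisfy all criteria.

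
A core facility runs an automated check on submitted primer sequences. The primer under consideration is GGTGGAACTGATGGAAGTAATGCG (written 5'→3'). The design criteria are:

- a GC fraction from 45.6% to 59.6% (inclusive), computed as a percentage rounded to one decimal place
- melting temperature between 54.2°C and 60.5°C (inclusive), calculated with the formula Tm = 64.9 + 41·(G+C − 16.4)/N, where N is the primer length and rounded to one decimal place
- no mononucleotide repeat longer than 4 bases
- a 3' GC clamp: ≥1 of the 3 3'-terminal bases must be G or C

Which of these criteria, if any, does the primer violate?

Meets all criteria.

Base counts: A=7, T=5, G=10, C=2 (length 24).
GC content: GC 12/24 = 50.0% ✓
Tm: Tm = 64.9 + 41·(12 − 16.4)/24 = 57.4°C ✓
homopolymer run: longest run = 2 ✓
GC clamp: 3' end GCG has 3 G/C ✓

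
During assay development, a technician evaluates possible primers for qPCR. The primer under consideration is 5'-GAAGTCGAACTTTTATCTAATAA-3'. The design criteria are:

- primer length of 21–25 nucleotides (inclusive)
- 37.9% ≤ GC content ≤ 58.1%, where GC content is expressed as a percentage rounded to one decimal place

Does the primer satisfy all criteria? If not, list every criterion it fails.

Base counts: A=9, T=8, G=3, C=3 (length 23).
length: length 23 ✓
GC content: GC 6/23 = 26.1%, outside 37.9–58.1% ✗

Fails: GC content.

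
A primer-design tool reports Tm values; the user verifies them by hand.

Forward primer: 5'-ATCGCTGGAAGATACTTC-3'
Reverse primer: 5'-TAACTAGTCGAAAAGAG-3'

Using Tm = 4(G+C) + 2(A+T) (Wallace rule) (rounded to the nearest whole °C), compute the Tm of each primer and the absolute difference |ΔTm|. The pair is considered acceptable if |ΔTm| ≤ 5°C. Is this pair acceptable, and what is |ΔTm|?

|ΔTm| = 6°C; the pair is not acceptable.

Forward: A=5 T=5 G=4 C=4 → Tm = 2·10 + 4·8 = 52°C.
Reverse: A=8 T=3 G=4 C=2 → Tm = 2·11 + 4·6 = 46°C.
|ΔTm| = |52 − 46| = 6°C, > 5°C.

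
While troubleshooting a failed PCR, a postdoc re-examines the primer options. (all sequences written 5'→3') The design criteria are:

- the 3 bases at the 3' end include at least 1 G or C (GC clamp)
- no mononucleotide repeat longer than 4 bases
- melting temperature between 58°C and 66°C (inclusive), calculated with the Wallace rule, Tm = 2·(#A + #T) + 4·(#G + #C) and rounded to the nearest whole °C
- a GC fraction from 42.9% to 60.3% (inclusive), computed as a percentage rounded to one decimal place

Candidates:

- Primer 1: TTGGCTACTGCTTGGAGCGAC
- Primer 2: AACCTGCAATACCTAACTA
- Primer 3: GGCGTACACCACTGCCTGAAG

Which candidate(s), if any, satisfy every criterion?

Primer 1 only.

Primer 1 (21 nt, A=3 T=6 G=7 C=5): 3' end GAC has 2 G/C ✓; longest run = 2 ✓; Tm = 2·9 + 4·12 = 66°C ✓; GC 12/21 = 57.1% ✓ — passes.
Primer 2 (19 nt, A=8 T=4 G=1 C=6): 3' end CTA has 1 G/C ✓; longest run = 2 ✓; Tm = 2·12 + 4·7 = 52°C, outside 58–66°C ✗; GC 7/19 = 36.8%, outside 42.9–60.3% ✗ — fails.
Primer 3 (21 nt, A=5 T=3 G=6 C=7): 3' end AAG has 1 G/C ✓; longest run = 2 ✓; Tm = 2·8 + 4·13 = 68°C, outside 58–66°C ✗; GC 13/21 = 61.9%, outside 42.9–60.3% ✗ — fails.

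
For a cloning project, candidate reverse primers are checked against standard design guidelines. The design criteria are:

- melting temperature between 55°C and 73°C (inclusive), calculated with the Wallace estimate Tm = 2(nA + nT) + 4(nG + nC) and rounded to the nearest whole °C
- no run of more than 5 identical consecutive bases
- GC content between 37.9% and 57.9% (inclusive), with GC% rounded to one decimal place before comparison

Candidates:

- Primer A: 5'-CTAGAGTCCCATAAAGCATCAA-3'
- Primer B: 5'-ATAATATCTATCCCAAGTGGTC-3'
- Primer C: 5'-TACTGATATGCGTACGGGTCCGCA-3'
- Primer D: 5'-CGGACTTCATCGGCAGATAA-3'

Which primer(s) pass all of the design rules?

Primer A and Primer D.

Primer A (22 nt, A=9 T=4 G=3 C=6): Tm = 2·13 + 4·9 = 62°C ✓; longest run = 3 ✓; GC 9/22 = 40.9% ✓ — passes.
Primer B (22 nt, A=7 T=7 G=3 C=5): Tm = 2·14 + 4·8 = 60°C ✓; longest run = 3 ✓; GC 8/22 = 36.4%, outside 37.9–57.9% ✗ — fails.
Primer C (24 nt, A=5 T=6 G=7 C=6): Tm = 2·11 + 4·13 = 74°C, outside 55–73°C ✗; longest run = 3 ✓; GC 13/24 = 54.2% ✓ — fails.
Primer D (20 nt, A=6 T=4 G=5 C=5): Tm = 2·10 + 4·10 = 60°C ✓; longest run = 2 ✓; GC 10/20 = 50.0% ✓ — passes.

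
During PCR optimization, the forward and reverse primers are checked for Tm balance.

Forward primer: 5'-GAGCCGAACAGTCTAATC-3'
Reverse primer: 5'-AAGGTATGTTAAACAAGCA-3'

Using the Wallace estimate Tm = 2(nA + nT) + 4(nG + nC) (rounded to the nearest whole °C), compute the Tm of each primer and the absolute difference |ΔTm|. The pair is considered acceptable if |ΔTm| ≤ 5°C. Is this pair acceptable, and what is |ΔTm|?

Forward: A=6 T=3 G=4 C=5 → Tm = 2·9 + 4·9 = 54°C.
Reverse: A=9 T=4 G=4 C=2 → Tm = 2·13 + 4·6 = 50°C.
|ΔTm| = |54 − 50| = 4°C, ≤ 5°C.

|ΔTm| = 4°C; the pair is acceptable.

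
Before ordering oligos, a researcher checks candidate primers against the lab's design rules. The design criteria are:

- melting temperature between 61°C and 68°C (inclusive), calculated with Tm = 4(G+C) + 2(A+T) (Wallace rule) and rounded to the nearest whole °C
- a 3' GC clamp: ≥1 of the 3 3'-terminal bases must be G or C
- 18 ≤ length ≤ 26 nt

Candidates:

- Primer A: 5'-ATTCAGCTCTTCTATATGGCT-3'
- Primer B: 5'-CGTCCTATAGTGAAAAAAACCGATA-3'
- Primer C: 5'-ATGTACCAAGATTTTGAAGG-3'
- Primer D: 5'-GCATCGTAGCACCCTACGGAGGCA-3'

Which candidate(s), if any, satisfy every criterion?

Primer A (21 nt, A=4 T=9 G=3 C=5): Tm = 2·13 + 4·8 = 58°C, outside 61–68°C ✗; 3' end GCT has 2 G/C ✓; length 21 ✓ — fails.
Primer B (25 nt, A=11 T=5 G=4 C=5): Tm = 2·16 + 4·9 = 68°C ✓; 3' end ATA has 0 G/C, need ≥1 ✗; length 25 ✓ — fails.
Primer C (20 nt, A=7 T=6 G=5 C=2): Tm = 2·13 + 4·7 = 54°C, outside 61–68°C ✗; 3' end AGG has 2 G/C ✓; length 20 ✓ — fails.
Primer D (24 nt, A=6 T=3 G=7 C=8): Tm = 2·9 + 4·15 = 78°C, outside 61–68°C ✗; 3' end GCA has 2 G/C ✓; length 24 ✓ — fails.

None of the candidates satisfy all criteria.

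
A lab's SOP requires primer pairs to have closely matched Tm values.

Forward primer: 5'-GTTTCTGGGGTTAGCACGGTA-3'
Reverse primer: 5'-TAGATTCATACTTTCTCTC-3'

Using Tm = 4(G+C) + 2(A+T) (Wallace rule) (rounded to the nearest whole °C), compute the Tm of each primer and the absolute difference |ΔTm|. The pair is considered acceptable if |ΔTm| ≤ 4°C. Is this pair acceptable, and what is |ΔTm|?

Forward: A=3 T=7 G=8 C=3 → Tm = 2·10 + 4·11 = 64°C.
Reverse: A=4 T=9 G=1 C=5 → Tm = 2·13 + 4·6 = 50°C.
|ΔTm| = |64 − 50| = 14°C, > 4°C.

|ΔTm| = 14°C; the pair is not acceptable.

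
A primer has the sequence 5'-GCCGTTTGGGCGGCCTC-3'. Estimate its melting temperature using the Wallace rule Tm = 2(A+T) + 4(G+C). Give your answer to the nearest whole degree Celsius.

Base counts: A=0, T=4, G=7, C=6 (length 17).
Tm = 2·(0+4) + 4·(7+6) = 2·4 + 4·13 = 8 + 52 = 60°C.

60°C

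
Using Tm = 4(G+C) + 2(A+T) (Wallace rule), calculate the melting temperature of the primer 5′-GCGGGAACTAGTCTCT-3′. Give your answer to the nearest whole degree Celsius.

Base counts: A=3, T=4, G=5, C=4 (length 16).
Tm = 2·(3+4) + 4·(5+4) = 2·7 + 4·9 = 14 + 36 = 50°C.

50°C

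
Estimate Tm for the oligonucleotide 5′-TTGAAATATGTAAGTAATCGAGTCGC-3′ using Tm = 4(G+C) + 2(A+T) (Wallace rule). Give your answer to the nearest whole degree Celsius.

Base counts: A=9, T=8, G=6, C=3 (length 26).
Tm = 2·(9+8) + 4·(6+3) = 2·17 + 4·9 = 34 + 36 = 70°C.

70°C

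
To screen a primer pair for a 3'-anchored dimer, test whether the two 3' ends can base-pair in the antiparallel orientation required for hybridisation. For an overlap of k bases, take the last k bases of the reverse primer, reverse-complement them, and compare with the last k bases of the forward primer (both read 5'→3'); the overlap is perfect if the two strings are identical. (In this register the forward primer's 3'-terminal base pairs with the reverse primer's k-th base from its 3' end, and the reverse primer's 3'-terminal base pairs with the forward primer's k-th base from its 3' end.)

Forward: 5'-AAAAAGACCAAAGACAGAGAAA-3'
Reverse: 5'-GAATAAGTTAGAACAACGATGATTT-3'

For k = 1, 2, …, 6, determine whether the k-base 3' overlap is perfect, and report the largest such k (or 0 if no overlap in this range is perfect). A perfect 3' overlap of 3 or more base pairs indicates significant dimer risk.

Last 6 bases (5'→3') — forward …GAGAAA, reverse …TGATTT.
Reverse complement of the reverse primer's last 6 bases: AAATCA; its first k bases are the reverse complement of the reverse primer's last k bases, so a perfect k-base overlap needs the forward primer's last k bases to equal them.
Comparing (forward last k vs required): k=1: A vs A ✓; k=2: AA vs AA ✓; k=3: AAA vs AAA ✓; k=4: GAAA vs AAAT ✗; k=5: AGAAA vs AAATC ✗; k=6: GAGAAA vs AAATCA ✗.
Perfect overlaps at k = 1, 2, 3; the largest is 3.

Longest perfect overlap: 3 complementary base pairs; significant dimer risk (threshold 3).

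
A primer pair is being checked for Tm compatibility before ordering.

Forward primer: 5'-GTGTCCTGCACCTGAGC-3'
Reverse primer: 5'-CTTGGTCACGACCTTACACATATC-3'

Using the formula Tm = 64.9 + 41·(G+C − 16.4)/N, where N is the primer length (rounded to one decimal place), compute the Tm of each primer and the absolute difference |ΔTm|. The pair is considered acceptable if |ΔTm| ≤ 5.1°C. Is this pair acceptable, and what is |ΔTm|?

Forward: G+C = 11, N = 17 → Tm = 64.9 + 41·(11 − 16.4)/17 = 51.9°C.
Reverse: G+C = 11, N = 24 → Tm = 64.9 + 41·(11 − 16.4)/24 = 55.7°C.
|ΔTm| = |51.9 − 55.7| = 3.8°C, ≤ 5.1°C.

|ΔTm| = 3.8°C; the pair is acceptable.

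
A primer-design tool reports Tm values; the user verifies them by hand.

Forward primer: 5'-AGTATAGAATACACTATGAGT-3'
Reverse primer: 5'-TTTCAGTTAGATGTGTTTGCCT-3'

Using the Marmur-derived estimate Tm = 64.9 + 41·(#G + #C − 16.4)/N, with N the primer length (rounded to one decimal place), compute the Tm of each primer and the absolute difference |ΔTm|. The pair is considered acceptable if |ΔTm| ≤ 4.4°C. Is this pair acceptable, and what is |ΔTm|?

|ΔTm| = 4.6°C; the pair is not acceptable.

Forward: G+C = 6, N = 21 → Tm = 64.9 + 41·(6 − 16.4)/21 = 44.6°C.
Reverse: G+C = 8, N = 22 → Tm = 64.9 + 41·(8 − 16.4)/22 = 49.2°C.
|ΔTm| = |44.6 − 49.2| = 4.6°C, > 4.4°C.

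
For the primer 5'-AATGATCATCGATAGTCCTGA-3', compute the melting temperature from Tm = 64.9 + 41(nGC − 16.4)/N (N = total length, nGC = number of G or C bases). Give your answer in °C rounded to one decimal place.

Base counts: A=7, T=6, G=4, C=4; G+C = 8, N = 21.
Tm = 64.9 + 41·(8 − 16.4)/21 = 64.9 + -344.40/21 = 48.5°C.

48.5°C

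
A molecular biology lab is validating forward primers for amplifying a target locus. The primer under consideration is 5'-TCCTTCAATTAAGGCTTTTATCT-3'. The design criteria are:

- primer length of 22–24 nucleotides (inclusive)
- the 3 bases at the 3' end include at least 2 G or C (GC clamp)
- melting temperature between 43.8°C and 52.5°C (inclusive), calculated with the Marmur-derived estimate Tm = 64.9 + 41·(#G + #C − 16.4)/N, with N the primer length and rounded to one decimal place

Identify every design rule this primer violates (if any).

Fails: GC clamp.

Base counts: A=5, T=11, G=2, C=5 (length 23).
length: length 23 ✓
GC clamp: 3' end TCT has 1 G/C, need ≥2 ✗
Tm: Tm = 64.9 + 41·(7 − 16.4)/23 = 48.1°C ✓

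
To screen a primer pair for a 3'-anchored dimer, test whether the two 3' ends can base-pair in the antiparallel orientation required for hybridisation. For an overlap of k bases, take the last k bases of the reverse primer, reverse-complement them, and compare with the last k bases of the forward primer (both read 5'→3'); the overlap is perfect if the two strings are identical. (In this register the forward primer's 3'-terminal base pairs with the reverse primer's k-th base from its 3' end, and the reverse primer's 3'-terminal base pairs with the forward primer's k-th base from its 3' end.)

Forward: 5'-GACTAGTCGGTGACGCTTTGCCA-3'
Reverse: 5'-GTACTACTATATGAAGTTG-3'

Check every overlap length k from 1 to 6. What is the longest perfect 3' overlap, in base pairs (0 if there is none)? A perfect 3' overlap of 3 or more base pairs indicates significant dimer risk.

Longest perfect overlap: 2 complementary base pairs; below the dimer-risk threshold (threshold 3).

Last 6 bases (5'→3') — forward …TTGCCA, reverse …AAGTTG.
Reverse complement of the reverse primer's last 6 bases: CAACTT; its first k bases are the reverse complement of the reverse primer's last k bases, so a perfect k-base overlap needs the forward primer's last k bases to equal them.
Comparing (forward last k vs required): k=1: A vs C ✗; k=2: CA vs CA ✓; k=3: CCA vs CAA ✗; k=4: GCCA vs CAAC ✗; k=5: TGCCA vs CAACT ✗; k=6: TTGCCA vs CAACTT ✗.
Only k = 2 is perfect, so the longest perfect 3' overlap is 2.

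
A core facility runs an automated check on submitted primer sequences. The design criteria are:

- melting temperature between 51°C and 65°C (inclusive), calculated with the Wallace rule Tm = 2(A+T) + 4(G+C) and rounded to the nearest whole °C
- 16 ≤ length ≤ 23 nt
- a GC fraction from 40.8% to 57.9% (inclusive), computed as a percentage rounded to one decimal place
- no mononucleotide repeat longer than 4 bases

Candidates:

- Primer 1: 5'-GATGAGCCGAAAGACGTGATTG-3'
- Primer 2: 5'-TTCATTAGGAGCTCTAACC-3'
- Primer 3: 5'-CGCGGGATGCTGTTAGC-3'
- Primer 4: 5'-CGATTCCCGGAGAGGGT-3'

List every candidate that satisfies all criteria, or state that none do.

Primer 2 only.

Primer 1 (22 nt, A=7 T=4 G=8 C=3): Tm = 2·11 + 4·11 = 66°C, outside 51–65°C ✗; length 22 ✓; GC 11/22 = 50.0% ✓; longest run = 3 ✓ — fails.
Primer 2 (19 nt, A=5 T=6 G=3 C=5): Tm = 2·11 + 4·8 = 54°C ✓; length 19 ✓; GC 8/19 = 42.1% ✓; longest run = 2 ✓ — passes.
Primer 3 (17 nt, A=2 T=4 G=7 C=4): Tm = 2·6 + 4·11 = 56°C ✓; length 17 ✓; GC 11/17 = 64.7%, outside 40.8–57.9% ✗; longest run = 3 ✓ — fails.
Primer 4 (17 nt, A=3 T=3 G=7 C=4): Tm = 2·6 + 4·11 = 56°C ✓; length 17 ✓; GC 11/17 = 64.7%, outside 40.8–57.9% ✗; longest run = 3 ✓ — fails.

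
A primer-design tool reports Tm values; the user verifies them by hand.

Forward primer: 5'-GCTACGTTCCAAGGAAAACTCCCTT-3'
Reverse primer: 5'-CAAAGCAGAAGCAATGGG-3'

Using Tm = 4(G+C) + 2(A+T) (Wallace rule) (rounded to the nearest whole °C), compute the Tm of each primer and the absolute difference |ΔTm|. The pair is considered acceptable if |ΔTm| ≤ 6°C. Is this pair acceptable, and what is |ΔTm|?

Forward: A=7 T=6 G=4 C=8 → Tm = 2·13 + 4·12 = 74°C.
Reverse: A=8 T=1 G=6 C=3 → Tm = 2·9 + 4·9 = 54°C.
|ΔTm| = |74 − 54| = 20°C, > 6°C.

|ΔTm| = 20°C; the pair is not acceptable.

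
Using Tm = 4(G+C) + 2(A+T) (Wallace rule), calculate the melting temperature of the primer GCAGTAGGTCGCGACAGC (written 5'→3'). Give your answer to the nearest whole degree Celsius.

Base counts: A=4, T=2, G=7, C=5 (length 18).
Tm = 2·(4+2) + 4·(7+5) = 2·6 + 4·12 = 12 + 48 = 60°C.

60°C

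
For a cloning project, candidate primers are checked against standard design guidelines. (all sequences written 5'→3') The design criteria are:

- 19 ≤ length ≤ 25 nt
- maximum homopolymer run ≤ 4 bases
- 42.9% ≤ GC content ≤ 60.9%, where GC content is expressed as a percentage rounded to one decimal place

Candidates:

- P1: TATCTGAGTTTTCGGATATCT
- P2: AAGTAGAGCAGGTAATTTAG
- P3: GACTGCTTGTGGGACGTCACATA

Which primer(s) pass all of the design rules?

P1 (21 nt, A=4 T=10 G=4 C=3): length 21 ✓; longest run = 4 ✓; GC 7/21 = 33.3%, outside 42.9–60.9% ✗ — fails.
P2 (20 nt, A=8 T=5 G=6 C=1): length 20 ✓; longest run = 3 ✓; GC 7/20 = 35.0%, outside 42.9–60.9% ✗ — fails.
P3 (23 nt, A=5 T=6 G=7 C=5): length 23 ✓; longest run = 3 ✓; GC 12/23 = 52.2% ✓ — passes.

P3 only.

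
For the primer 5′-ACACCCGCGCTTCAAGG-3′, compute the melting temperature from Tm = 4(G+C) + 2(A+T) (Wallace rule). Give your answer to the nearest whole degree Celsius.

56°C

Base counts: A=4, T=2, G=4, C=7 (length 17).
Tm = 2·(4+2) + 4·(4+7) = 2·6 + 4·11 = 12 + 44 = 56°C.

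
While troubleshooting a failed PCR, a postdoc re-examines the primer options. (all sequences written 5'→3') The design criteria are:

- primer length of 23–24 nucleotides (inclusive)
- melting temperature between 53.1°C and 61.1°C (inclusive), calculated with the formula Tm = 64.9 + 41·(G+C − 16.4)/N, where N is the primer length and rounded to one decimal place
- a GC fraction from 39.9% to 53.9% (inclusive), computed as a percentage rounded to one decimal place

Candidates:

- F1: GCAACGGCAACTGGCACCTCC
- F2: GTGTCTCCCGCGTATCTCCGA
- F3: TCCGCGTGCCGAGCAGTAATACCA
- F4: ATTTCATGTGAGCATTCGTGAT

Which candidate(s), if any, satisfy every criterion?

F1 (21 nt, A=5 T=2 G=5 C=9): length 21, outside 23–24 ✗; Tm = 64.9 + 41·(14 − 16.4)/21 = 60.2°C ✓; GC 14/21 = 66.7%, outside 39.9–53.9% ✗ — fails.
F2 (21 nt, A=2 T=6 G=5 C=8): length 21, outside 23–24 ✗; Tm = 64.9 + 41·(13 − 16.4)/21 = 58.3°C ✓; GC 13/21 = 61.9%, outside 39.9–53.9% ✗ — fails.
F3 (24 nt, A=6 T=4 G=6 C=8): length 24 ✓; Tm = 64.9 + 41·(14 − 16.4)/24 = 60.8°C ✓; GC 14/24 = 58.3%, outside 39.9–53.9% ✗ — fails.
F4 (22 nt, A=5 T=9 G=5 C=3): length 22, outside 23–24 ✗; Tm = 64.9 + 41·(8 − 16.4)/22 = 49.2°C, outside 53.1–61.1°C ✗; GC 8/22 = 36.4%, outside 39.9–53.9% ✗ — fails.

None of the candidates satisfy all criteria.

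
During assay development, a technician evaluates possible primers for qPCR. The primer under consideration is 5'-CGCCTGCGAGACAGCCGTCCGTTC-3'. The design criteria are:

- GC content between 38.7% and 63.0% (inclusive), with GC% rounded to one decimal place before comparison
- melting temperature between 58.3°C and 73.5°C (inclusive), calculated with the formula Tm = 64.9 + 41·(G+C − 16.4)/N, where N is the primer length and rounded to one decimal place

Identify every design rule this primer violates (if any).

Fails: GC content.

Base counts: A=3, T=4, G=7, C=10 (length 24).
GC content: GC 17/24 = 70.8%, outside 38.7–63.0% ✗
Tm: Tm = 64.9 + 41·(17 − 16.4)/24 = 65.9°C ✓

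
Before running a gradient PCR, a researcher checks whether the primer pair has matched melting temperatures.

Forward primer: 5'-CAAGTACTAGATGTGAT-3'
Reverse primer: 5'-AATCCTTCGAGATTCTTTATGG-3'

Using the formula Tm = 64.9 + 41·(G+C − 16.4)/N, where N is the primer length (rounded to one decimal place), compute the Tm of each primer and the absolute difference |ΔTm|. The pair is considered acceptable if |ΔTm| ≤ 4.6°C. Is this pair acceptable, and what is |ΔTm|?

Forward: G+C = 6, N = 17 → Tm = 64.9 + 41·(6 − 16.4)/17 = 39.8°C.
Reverse: G+C = 8, N = 22 → Tm = 64.9 + 41·(8 − 16.4)/22 = 49.2°C.
|ΔTm| = |39.8 − 49.2| = 9.4°C, > 4.6°C.

|ΔTm| = 9.4°C; the pair is not acceptable.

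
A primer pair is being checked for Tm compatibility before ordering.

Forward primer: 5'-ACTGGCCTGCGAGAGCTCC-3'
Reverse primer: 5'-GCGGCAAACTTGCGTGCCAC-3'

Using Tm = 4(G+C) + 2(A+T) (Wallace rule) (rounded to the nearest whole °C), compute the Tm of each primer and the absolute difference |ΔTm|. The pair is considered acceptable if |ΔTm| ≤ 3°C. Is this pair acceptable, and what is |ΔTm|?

Forward: A=3 T=3 G=6 C=7 → Tm = 2·6 + 4·13 = 64°C.
Reverse: A=4 T=3 G=6 C=7 → Tm = 2·7 + 4·13 = 66°C.
|ΔTm| = |64 − 66| = 2°C, ≤ 3°C.

|ΔTm| = 2°C; the pair is acceptable.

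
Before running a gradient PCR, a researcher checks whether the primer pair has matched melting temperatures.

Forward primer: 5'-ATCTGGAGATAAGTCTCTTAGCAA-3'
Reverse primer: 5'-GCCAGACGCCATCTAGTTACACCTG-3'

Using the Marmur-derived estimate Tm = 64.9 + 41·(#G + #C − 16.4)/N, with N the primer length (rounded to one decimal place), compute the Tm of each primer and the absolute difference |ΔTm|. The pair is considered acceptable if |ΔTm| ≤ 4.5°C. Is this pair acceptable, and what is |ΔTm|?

|ΔTm| = 8.7°C; the pair is not acceptable.

Forward: G+C = 9, N = 24 → Tm = 64.9 + 41·(9 − 16.4)/24 = 52.3°C.
Reverse: G+C = 14, N = 25 → Tm = 64.9 + 41·(14 − 16.4)/25 = 61.0°C.
|ΔTm| = |52.3 − 61.0| = 8.7°C, > 4.5°C.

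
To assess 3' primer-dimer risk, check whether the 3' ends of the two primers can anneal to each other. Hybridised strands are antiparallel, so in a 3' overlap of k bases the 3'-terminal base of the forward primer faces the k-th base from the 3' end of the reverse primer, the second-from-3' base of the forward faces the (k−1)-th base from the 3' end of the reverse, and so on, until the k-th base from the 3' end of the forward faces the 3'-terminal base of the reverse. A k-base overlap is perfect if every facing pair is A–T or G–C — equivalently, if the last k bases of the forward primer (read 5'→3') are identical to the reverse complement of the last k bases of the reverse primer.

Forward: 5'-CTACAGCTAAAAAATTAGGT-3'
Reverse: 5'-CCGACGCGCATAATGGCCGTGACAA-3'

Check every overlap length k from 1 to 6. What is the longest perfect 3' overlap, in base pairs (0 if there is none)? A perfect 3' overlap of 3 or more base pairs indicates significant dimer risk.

Last 6 bases (5'→3') — forward …TTAGGT, reverse …TGACAA.
Reverse complement of the reverse primer's last 6 bases: TTGTCA; its first k bases are the reverse complement of the reverse primer's last k bases, so a perfect k-base overlap needs the forward primer's last k bases to equal them.
Comparing (forward last k vs required): k=1: T vs T ✓; k=2: GT vs TT ✗; k=3: GGT vs TTG ✗; k=4: AGGT vs TTGT ✗; k=5: TAGGT vs TTGTC ✗; k=6: TTAGGT vs TTGTCA ✗.
Only k = 1 is perfect, so the longest perfect 3' overlap is 1.

Longest perfect overlap: 1 complementary base pair; below the dimer-risk threshold (threshold 3).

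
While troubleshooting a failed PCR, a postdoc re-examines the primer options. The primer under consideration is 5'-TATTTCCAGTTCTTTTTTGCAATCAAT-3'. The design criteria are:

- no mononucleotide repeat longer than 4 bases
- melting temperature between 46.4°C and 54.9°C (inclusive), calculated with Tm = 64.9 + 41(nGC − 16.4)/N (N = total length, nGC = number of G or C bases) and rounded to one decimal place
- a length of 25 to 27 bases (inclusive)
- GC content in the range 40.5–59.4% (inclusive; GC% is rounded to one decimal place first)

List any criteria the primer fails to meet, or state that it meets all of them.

Base counts: A=6, T=14, G=2, C=5 (length 27).
homopolymer run: longest run = 6, exceeds 4 ✗
Tm: Tm = 64.9 + 41·(7 − 16.4)/27 = 50.6°C ✓
length: length 27 ✓
GC content: GC 7/27 = 25.9%, outside 40.5–59.4% ✗

Fails: homopolymer run, GC content.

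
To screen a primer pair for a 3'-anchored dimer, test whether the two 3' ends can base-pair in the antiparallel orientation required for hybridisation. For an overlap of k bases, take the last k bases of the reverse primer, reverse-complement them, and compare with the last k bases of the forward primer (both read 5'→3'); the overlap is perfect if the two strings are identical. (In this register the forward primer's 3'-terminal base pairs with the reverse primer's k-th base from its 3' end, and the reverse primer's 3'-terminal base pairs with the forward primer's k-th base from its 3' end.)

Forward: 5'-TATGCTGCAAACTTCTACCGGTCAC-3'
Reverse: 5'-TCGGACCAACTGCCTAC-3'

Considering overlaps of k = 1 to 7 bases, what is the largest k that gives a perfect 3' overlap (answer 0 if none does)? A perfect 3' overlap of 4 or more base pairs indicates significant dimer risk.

Last 7 bases (5'→3') — forward …CGGTCAC, reverse …TGCCTAC.
Reverse complement of the reverse primer's last 7 bases: GTAGGCA; its first k bases are the reverse complement of the reverse primer's last k bases, so a perfect k-base overlap needs the forward primer's last k bases to equal them.
Comparing (forward last k vs required): k=1: C vs G ✗; k=2: AC vs GT ✗; k=3: CAC vs GTA ✗; k=4: TCAC vs GTAG ✗; k=5: GTCAC vs GTAGG ✗; k=6: GGTCAC vs GTAGGC ✗; k=7: CGGTCAC vs GTAGGCA ✗.
No overlap length from 1 to 7 is perfect, so the longest perfect 3' overlap is 0.

Longest perfect overlap: 0 complementary base pairs; below the dimer-risk threshold (threshold 4).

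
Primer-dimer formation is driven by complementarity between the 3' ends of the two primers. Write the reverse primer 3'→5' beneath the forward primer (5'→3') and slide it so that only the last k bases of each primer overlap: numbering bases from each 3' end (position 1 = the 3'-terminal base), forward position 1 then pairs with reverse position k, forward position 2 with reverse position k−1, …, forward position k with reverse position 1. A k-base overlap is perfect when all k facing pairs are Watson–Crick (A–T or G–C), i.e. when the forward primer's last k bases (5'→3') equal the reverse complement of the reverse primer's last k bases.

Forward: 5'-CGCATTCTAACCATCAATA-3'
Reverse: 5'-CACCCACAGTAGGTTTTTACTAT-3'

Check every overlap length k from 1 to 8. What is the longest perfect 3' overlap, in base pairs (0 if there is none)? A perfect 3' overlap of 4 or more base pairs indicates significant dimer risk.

Longest perfect overlap: 3 complementary base pairs; below the dimer-risk threshold (threshold 4).

Last 8 bases (5'→3') — forward …CATCAATA, reverse …TTTACTAT.
Reverse complement of the reverse primer's last 8 bases: ATAGTAAA; its first k bases are the reverse complement of the reverse primer's last k bases, so a perfect k-base overlap needs the forward primer's last k bases to equal them.
Comparing (forward last k vs required): k=1: A vs A ✓; k=2: TA vs AT ✗; k=3: ATA vs ATA ✓; k=4: AATA vs ATAG ✗; k=5: CAATA vs ATAGT ✗; k=6: TCAATA vs ATAGTA ✗; k=7: ATCAATA vs ATAGTAA ✗; k=8: CATCAATA vs ATAGTAAA ✗.
Perfect overlaps at k = 1, 3; the largest is 3.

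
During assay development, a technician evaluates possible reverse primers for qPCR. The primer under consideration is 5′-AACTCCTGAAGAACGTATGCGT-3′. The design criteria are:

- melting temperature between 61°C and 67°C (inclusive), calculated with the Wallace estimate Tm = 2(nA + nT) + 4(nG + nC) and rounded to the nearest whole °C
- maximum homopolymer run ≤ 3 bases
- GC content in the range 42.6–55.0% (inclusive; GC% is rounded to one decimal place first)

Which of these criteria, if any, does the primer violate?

Meets all criteria.

Base counts: A=7, T=5, G=5, C=5 (length 22).
Tm: Tm = 2·12 + 4·10 = 64°C ✓
homopolymer run: longest run = 2 ✓
GC content: GC 10/22 = 45.5% ✓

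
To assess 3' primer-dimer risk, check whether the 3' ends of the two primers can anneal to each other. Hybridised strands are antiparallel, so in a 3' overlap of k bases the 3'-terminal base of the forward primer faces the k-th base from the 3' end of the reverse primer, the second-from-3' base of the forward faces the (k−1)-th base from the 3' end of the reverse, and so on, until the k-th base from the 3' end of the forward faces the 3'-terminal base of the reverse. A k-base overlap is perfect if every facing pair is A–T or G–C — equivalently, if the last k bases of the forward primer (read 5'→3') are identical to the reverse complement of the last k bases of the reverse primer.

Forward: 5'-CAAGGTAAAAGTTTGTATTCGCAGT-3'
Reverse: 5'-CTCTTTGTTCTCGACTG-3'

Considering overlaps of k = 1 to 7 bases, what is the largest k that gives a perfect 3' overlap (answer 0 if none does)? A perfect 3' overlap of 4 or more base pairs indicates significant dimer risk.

Longest perfect overlap: 4 complementary base pairs; significant dimer risk (threshold 4).

Last 7 bases (5'→3') — forward …TCGCAGT, reverse …TCGACTG.
Reverse complement of the reverse primer's last 7 bases: CAGTCGA; its first k bases are the reverse complement of the reverse primer's last k bases, so a perfect k-base overlap needs the forward primer's last k bases to equal them.
Comparing (forward last k vs required): k=1: T vs C ✗; k=2: GT vs CA ✗; k=3: AGT vs CAG ✗; k=4: CAGT vs CAGT ✓; k=5: GCAGT vs CAGTC ✗; k=6: CGCAGT vs CAGTCG ✗; k=7: TCGCAGT vs CAGTCGA ✗.
Only k = 4 is perfect, so the longest perfect 3' overlap is 4.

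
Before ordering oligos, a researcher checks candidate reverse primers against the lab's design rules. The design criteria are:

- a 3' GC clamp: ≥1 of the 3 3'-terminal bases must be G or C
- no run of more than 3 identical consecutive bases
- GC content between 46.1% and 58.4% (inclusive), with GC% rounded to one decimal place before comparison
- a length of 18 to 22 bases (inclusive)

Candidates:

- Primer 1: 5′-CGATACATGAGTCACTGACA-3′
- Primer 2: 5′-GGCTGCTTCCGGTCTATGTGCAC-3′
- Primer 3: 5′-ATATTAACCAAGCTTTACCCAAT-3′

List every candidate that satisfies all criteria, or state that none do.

None of the candidates satisfy all criteria.

Primer 1 (20 nt, A=7 T=4 G=4 C=5): 3' end ACA has 1 G/C ✓; longest run = 1 ✓; GC 9/20 = 45.0%, outside 46.1–58.4% ✗; length 20 ✓ — fails.
Primer 2 (23 nt, A=2 T=7 G=7 C=7): 3' end CAC has 2 G/C ✓; longest run = 2 ✓; GC 14/23 = 60.9%, outside 46.1–58.4% ✗; length 23, outside 18–22 ✗ — fails.
Primer 3 (23 nt, A=9 T=7 G=1 C=6): 3' end AAT has 0 G/C, need ≥1 ✗; longest run = 3 ✓; GC 7/23 = 30.4%, outside 46.1–58.4% ✗; length 23, outside 18–22 ✗ — fails.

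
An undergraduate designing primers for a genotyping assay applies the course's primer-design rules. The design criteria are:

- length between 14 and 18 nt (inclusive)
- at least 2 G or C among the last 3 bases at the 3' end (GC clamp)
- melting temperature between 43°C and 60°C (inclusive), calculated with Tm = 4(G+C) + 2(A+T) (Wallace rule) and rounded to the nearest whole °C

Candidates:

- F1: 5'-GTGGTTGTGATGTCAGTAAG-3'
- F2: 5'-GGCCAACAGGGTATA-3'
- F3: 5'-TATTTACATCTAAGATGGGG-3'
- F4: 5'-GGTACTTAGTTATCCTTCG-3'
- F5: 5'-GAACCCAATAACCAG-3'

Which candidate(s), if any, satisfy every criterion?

F1 (20 nt, A=4 T=7 G=8 C=1): length 20, outside 14–18 ✗; 3' end AAG has 1 G/C, need ≥2 ✗; Tm = 2·11 + 4·9 = 58°C ✓ — fails.
F2 (15 nt, A=5 T=2 G=5 C=3): length 15 ✓; 3' end ATA has 0 G/C, need ≥2 ✗; Tm = 2·7 + 4·8 = 46°C ✓ — fails.
F3 (20 nt, A=6 T=7 G=5 C=2): length 20, outside 14–18 ✗; 3' end GGG has 3 G/C ✓; Tm = 2·13 + 4·7 = 54°C ✓ — fails.
F4 (19 nt, A=3 T=8 G=4 C=4): length 19, outside 14–18 ✗; 3' end TCG has 2 G/C ✓; Tm = 2·11 + 4·8 = 54°C ✓ — fails.
F5 (15 nt, A=7 T=1 G=2 C=5): length 15 ✓; 3' end CAG has 2 G/C ✓; Tm = 2·8 + 4·7 = 44°C ✓ — passes.

F5 only.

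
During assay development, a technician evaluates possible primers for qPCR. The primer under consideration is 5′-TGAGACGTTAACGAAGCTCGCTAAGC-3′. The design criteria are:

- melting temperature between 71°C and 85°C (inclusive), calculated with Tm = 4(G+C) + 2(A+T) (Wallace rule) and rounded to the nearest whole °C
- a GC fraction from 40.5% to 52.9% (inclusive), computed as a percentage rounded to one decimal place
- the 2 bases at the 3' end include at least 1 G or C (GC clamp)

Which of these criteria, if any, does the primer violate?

Base counts: A=8, T=5, G=7, C=6 (length 26).
Tm: Tm = 2·13 + 4·13 = 78°C ✓
GC content: GC 13/26 = 50.0% ✓
GC clamp: 3' end GC has 2 G/C ✓

Meets all criteria.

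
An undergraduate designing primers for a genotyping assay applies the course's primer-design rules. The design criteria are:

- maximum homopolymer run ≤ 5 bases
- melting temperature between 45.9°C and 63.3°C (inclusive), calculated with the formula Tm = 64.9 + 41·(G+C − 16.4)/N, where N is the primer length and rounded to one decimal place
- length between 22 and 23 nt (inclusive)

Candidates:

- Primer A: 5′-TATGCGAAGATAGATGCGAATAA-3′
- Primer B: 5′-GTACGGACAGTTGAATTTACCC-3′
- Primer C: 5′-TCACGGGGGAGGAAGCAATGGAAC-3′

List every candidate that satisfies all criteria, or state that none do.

Primer A (23 nt, A=10 T=5 G=6 C=2): longest run = 2 ✓; Tm = 64.9 + 41·(8 − 16.4)/23 = 49.9°C ✓; length 23 ✓ — passes.
Primer B (22 nt, A=6 T=6 G=5 C=5): longest run = 3 ✓; Tm = 64.9 + 41·(10 − 16.4)/22 = 53.0°C ✓; length 22 ✓ — passes.
Primer C (24 nt, A=8 T=2 G=10 C=4): longest run = 5 ✓; Tm = 64.9 + 41·(14 − 16.4)/24 = 60.8°C ✓; length 24, outside 22–23 ✗ — fails.

Primer A and Primer B.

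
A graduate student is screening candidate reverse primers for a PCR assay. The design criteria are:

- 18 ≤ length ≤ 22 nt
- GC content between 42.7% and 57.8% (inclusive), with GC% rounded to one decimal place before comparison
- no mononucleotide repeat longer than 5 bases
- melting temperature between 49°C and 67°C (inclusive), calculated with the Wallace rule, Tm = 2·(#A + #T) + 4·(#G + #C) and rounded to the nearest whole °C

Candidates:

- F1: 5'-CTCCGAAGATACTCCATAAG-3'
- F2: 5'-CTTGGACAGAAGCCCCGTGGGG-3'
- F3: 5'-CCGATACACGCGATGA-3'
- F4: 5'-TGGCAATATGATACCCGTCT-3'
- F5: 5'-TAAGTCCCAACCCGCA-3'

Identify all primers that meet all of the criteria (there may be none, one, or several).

F1 (20 nt, A=7 T=4 G=3 C=6): length 20 ✓; GC 9/20 = 45.0% ✓; longest run = 2 ✓; Tm = 2·11 + 4·9 = 58°C ✓ — passes.
F2 (22 nt, A=4 T=3 G=9 C=6): length 22 ✓; GC 15/22 = 68.2%, outside 42.7–57.8% ✗; longest run = 4 ✓; Tm = 2·7 + 4·15 = 74°C, outside 49–67°C ✗ — fails.
F3 (16 nt, A=5 T=2 G=4 C=5): length 16, outside 18–22 ✗; GC 9/16 = 56.3% ✓; longest run = 2 ✓; Tm = 2·7 + 4·9 = 50°C ✓ — fails.
F4 (20 nt, A=5 T=6 G=4 C=5): length 20 ✓; GC 9/20 = 45.0% ✓; longest run = 3 ✓; Tm = 2·11 + 4·9 = 58°C ✓ — passes.
F5 (16 nt, A=5 T=2 G=2 C=7): length 16, outside 18–22 ✗; GC 9/16 = 56.3% ✓; longest run = 3 ✓; Tm = 2·7 + 4·9 = 50°C ✓ — fails.

F1 and F4.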